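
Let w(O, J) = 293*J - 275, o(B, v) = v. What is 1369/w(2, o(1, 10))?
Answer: 1369/2655 ≈ 0.51563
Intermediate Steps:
w(O, J) = -275 + 293*J
1369/w(2, o(1, 10)) = 1369/(-275 + 293*10) = 1369/(-275 + 2930) = 1369/2655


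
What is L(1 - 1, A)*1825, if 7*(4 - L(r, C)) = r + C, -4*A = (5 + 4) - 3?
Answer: 107675/14 ≈ 7691.1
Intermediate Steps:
A = -3/2 (A = -((5 + 4) - 3)/4 = -(9 - 3)/4 = -1/4*6 = -3/2 ≈ -1.5000)
L(r, C) = 4 - C/7 - r/7 (L(r, C) = 4 - (r + C)/7 = 4 - (C + r)/7 = 4 + (-C/7 - r/7) = 4 - C/7 - r/7)
L(1 - 1, A)*1825 = (4 - 1/7*(-3/2) - (1 - 1)/7)*1825 = (4 + 3/14 - 1/7*0)*1825 = (4 + 3/14 + 0)*1825 = (59/14)*1825 = 107675/14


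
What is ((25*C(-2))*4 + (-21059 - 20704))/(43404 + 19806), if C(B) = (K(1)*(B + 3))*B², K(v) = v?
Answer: -5909/9030 ≈ -0.65437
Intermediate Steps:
C(B) = B²*(3 + B) (C(B) = (1*(B + 3))*B² = (1*(3 + B))*B² = (3 + B)*B² = B²*(3 + B))
((25*C(-2))*4 + (-21059 - 20704))/(43404 + 19806) = ((25*((-2)²*(3 - 2)))*4 + (-21059 - 20704))/(43404 + 19806) = ((25*(4*1))*4 - 41763)/63210 = ((25*4)*4 - 41763)*(1/63210) = (100*4 - 41763)*(1/63210) = (400 - 41763)*(1/63210) = -41363*1/63210 = -5909/9030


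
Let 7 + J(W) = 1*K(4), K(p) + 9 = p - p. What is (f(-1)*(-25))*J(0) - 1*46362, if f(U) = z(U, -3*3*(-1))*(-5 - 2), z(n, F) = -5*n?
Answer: -60362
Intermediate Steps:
K(p) = -9 (K(p) = -9 + (p - p) = -9 + 0 = -9)
f(U) = 35*U (f(U) = (-5*U)*(-5 - 2) = -5*U*(-7) = 35*U)
J(W) = -16 (J(W) = -7 + 1*(-9) = -7 - 9 = -16)
(f(-1)*(-25))*J(0) - 1*46362 = ((35*(-1))*(-25))*(-16) - 1*46362 = -35*(-25)*(-16) - 46362 = 875*(-16) - 46362 = -14000 - 46362 = -60362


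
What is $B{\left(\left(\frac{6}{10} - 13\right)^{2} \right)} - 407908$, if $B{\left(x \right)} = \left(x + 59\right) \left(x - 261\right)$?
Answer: $- \frac{269202739}{625} \approx -4.3072 \cdot 10^{5}$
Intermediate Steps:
$B{\left(x \right)} = \left(-261 + x\right) \left(59 + x\right)$ ($B{\left(x \right)} = \left(59 + x\right) \left(-261 + x\right) = \left(-261 + x\right) \left(59 + x\right)$)
$B{\left(\left(\frac{6}{10} - 13\right)^{2} \right)} - 407908 = \left(-15399 + \left(\left(\frac{6}{10} - 13\right)^{2}\right)^{2} - 202 \left(\frac{6}{10} - 13\right)^{2}\right) - 407908 = \left(-15399 + \left(\left(6 \cdot \frac{1}{10} - 13\right)^{2}\right)^{2} - 202 \left(6 \cdot \frac{1}{10} - 13\right)^{2}\right) - 407908 = \left(-15399 + \left(\left(\frac{3}{5} - 13\right)^{2}\right)^{2} - 202 \left(\frac{3}{5} - 13\right)^{2}\right) - 407908 = \left(-15399 + \left(\left(- \frac{62}{5}\right)^{2}\right)^{2} - 202 \left(- \frac{62}{5}\right)^{2}\right) - 407908 = \left(-15399 + \left(\frac{3844}{25}\right)^{2} - \frac{776488}{25}\right) - 407908 = \left(-15399 + \frac{14776336}{625} - \frac{776488}{25}\right) - 407908 = - \frac{14260239}{625} - 407908 = - \frac{269202739}{625}$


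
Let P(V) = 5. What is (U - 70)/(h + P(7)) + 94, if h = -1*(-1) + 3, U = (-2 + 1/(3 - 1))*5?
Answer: 1537/18 ≈ 85.389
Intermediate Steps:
U = -15/2 (U = (-2 + 1/2)*5 = (-2 + ½)*5 = -3/2*5 = -15/2 ≈ -7.5000)
h = 4 (h = 1 + 3 = 4)
(U - 70)/(h + P(7)) + 94 = (-15/2 - 70)/(4 + 5) + 94 = -155/2/9 + 94 = -155/2*⅑ + 94 = -155/18 + 94 = 1537/18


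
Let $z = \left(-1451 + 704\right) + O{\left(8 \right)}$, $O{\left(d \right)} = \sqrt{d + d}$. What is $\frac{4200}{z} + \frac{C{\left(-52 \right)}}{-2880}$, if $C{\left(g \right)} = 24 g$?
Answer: $- \frac{116341}{22290} \approx -5.2194$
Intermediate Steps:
$O{\left(d \right)} = \sqrt{2} \sqrt{d}$ ($O{\left(d \right)} = \sqrt{2 d} = \sqrt{2} \sqrt{d}$)
$z = -743$ ($z = \left(-1451 + 704\right) + \sqrt{2} \sqrt{8} = -747 + \sqrt{2} \cdot 2 \sqrt{2} = -747 + 4 = -743$)
$\frac{4200}{z} + \frac{C{\left(-52 \right)}}{-2880} = \frac{4200}{-743} + \frac{24 \left(-52\right)}{-2880} = 4200 \left(- \frac{1}{743}\right) - - \frac{13}{30} = - \frac{4200}{743} + \frac{13}{30} = - \frac{116341}{22290}$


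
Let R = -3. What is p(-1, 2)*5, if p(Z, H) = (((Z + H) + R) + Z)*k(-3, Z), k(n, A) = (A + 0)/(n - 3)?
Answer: -5/2 ≈ -2.5000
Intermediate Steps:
k(n, A) = A/(-3 + n)
p(Z, H) = -Z*(-3 + H + 2*Z)/6 (p(Z, H) = (((Z + H) - 3) + Z)*(Z/(-3 - 3)) = (((H + Z) - 3) + Z)*(Z/(-6)) = ((-3 + H + Z) + Z)*(Z*(-⅙)) = (-3 + H + 2*Z)*(-Z/6) = -Z*(-3 + H + 2*Z)/6)
p(-1, 2)*5 = ((⅙)*(-1)*(3 - 1*2 - 2*(-1)))*5 = ((⅙)*(-1)*(3 - 2 + 2))*5 = ((⅙)*(-1)*3)*5 = -½*5 = -5/2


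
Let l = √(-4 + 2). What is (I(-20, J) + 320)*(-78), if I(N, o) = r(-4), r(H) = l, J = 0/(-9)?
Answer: -24960 - 78*I*√2 ≈ -24960.0 - 110.31*I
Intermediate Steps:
J = 0 (J = 0*(-⅑) = 0)
l = I*√2 (l = √(-2) = I*√2 ≈ 1.4142*I)
r(H) = I*√2
I(N, o) = I*√2
(I(-20, J) + 320)*(-78) = (I*√2 + 320)*(-78) = (320 + I*√2)*(-78) = -24960 - 78*I*√2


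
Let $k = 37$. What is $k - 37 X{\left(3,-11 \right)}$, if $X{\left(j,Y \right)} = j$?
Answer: $-74$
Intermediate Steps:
$k - 37 X{\left(3,-11 \right)} = 37 - 111 = -74$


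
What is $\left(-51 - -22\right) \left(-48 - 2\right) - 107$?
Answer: $1343$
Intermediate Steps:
$\left(-51 - -22\right) \left(-48 - 2\right) - 107 = \left(-51 + 22\right) \left(-48 - 2\right) - 107 = \left(-29\right) \left(-50\right) - 107 = 1450 - 107 = 1343$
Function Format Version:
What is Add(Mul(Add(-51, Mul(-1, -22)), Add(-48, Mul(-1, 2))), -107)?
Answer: 1343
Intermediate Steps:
Add(Mul(Add(-51, Mul(-1, -22)), Add(-48, Mul(-1, 2))), -107) = Add(Mul(Add(-51, 22), Add(-48, -2)), -107) = Add(Mul(-29, -50), -107) = Add(1450, -107) = 1343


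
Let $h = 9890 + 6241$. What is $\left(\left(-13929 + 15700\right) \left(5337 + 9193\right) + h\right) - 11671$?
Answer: $25737090$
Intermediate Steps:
$h = 16131$
$\left(\left(-13929 + 15700\right) \left(5337 + 9193\right) + h\right) - 11671 = \left(\left(-13929 + 15700\right) \left(5337 + 9193\right) + 16131\right) - 11671 = \left(1771 \cdot 14530 + 16131\right) - 11671 = \left(25732630 + 16131\right) - 11671 = 25748761 - 11671 = 25737090$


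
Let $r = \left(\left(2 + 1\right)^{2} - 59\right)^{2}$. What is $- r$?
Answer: $-2500$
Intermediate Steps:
$r = 2500$ ($r = \left(3^{2} - 59\right)^{2} = \left(9 - 59\right)^{2} = \left(-50\right)^{2} = 2500$)
$- r = \left(-1\right) 2500 = -2500$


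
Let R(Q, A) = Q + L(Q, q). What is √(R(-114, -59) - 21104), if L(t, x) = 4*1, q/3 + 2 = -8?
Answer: I*√21214 ≈ 145.65*I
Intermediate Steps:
q = -30 (q = -6 + 3*(-8) = -6 - 24 = -30)
L(t, x) = 4
R(Q, A) = 4 + Q (R(Q, A) = Q + 4 = 4 + Q)
√(R(-114, -59) - 21104) = √((4 - 114) - 21104) = √(-110 - 21104) = √(-21214) = I*√21214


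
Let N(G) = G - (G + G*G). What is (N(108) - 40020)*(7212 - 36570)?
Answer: 1517338872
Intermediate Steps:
N(G) = -G² (N(G) = G - (G + G²) = G + (-G - G²) = -G²)
(N(108) - 40020)*(7212 - 36570) = (-1*108² - 40020)*(7212 - 36570) = (-1*11664 - 40020)*(-29358) = (-11664 - 40020)*(-29358) = -51684*(-29358) = 1517338872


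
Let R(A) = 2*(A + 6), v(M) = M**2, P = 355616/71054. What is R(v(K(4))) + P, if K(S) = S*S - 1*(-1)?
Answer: 21138738/35527 ≈ 595.00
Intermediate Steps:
P = 177808/35527 (P = 355616*(1/71054) = 177808/35527 ≈ 5.0049)
K(S) = 1 + S**2 (K(S) = S**2 + 1 = 1 + S**2)
R(A) = 12 + 2*A (R(A) = 2*(6 + A) = 12 + 2*A)
R(v(K(4))) + P = (12 + 2*(1 + 4**2)**2) + 177808/35527 = (12 + 2*(1 + 16)**2) + 177808/35527 = (12 + 2*17**2) + 177808/35527 = (12 + 2*289) + 177808/35527 = (12 + 578) + 177808/35527 = 590 + 177808/35527 = 21138738/35527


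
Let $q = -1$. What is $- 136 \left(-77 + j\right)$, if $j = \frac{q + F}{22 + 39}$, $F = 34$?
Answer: $\frac{634304}{61} \approx 10398.0$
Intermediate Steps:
$j = \frac{33}{61}$ ($j = \frac{-1 + 34}{22 + 39} = \frac{33}{61} \approx 0.54098$)
$- 136 \left(-77 + j\right) = - 136 \left(-77 + \frac{33}{61}\right) = \left(-136\right) \left(- \frac{4664}{61}\right) = \frac{634304}{61}$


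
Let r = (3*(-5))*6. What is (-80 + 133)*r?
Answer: -4770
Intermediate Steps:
r = -90 (r = -15*6 = -90)
(-80 + 133)*r = (-80 + 133)*(-90) = 53*(-90) = -4770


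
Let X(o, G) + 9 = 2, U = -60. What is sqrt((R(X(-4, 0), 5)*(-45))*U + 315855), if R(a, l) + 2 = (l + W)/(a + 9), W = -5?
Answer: 3*sqrt(34495) ≈ 557.18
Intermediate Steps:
X(o, G) = -7 (X(o, G) = -9 + 2 = -7)
R(a, l) = -2 + (-5 + l)/(9 + a) (R(a, l) = -2 + (l - 5)/(a + 9) = -2 + (-5 + l)/(9 + a))
sqrt((R(X(-4, 0), 5)*(-45))*U + 315855) = sqrt((((-23 + 5 - 2*(-7))/(9 - 7))*(-45))*(-60) + 315855) = sqrt((((-23 + 5 + 14)/2)*(-45))*(-60) + 315855) = sqrt((((1/2)*(-4))*(-45))*(-60) + 315855) = sqrt(-2*(-45)*(-60) + 315855) = sqrt(90*(-60) + 315855) = sqrt(-5400 + 315855) = sqrt(310455) = 3*sqrt(34495)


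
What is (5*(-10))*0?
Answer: 0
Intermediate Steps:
(5*(-10))*0 = -50*0 = 0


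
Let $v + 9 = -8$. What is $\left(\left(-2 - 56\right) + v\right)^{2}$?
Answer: $5625$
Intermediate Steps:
$v = -17$ ($v = -9 - 8 = -17$)
$\left(\left(-2 - 56\right) + v\right)^{2} = \left(\left(-2 - 56\right) - 17\right)^{2} = \left(-58 - 17\right)^{2} = \left(-75\right)^{2} = 5625$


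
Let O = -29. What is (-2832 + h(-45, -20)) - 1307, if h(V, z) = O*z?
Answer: -3559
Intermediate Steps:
h(V, z) = -29*z
(-2832 + h(-45, -20)) - 1307 = (-2832 - 29*(-20)) - 1307 = (-2832 + 580) - 1307 = -2252 - 1307 = -3559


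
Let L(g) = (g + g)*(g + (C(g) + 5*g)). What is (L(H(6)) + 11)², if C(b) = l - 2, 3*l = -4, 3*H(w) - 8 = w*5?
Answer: 277788889/81 ≈ 3.4295e+6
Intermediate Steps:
H(w) = 8/3 + 5*w/3 (H(w) = 8/3 + (w*5)/3 = 8/3 + (5*w)/3 = 8/3 + 5*w/3)
l = -4/3 (l = (⅓)*(-4) = -4/3 ≈ -1.3333)
C(b) = -10/3 (C(b) = -4/3 - 2 = -10/3)
L(g) = 2*g*(-10/3 + 6*g) (L(g) = (g + g)*(g + (-10/3 + 5*g)) = (2*g)*(-10/3 + 6*g) = 2*g*(-10/3 + 6*g))
(L(H(6)) + 11)² = (4*(8/3 + (5/3)*6)*(-5 + 9*(8/3 + (5/3)*6))/3 + 11)² = (4*(8/3 + 10)*(-5 + 9*(8/3 + 10))/3 + 11)² = ((4/3)*(38/3)*(-5 + 9*(38/3)) + 11)² = ((4/3)*(38/3)*(-5 + 114) + 11)² = ((4/3)*(38/3)*109 + 11)² = (16568/9 + 11)² = (16667/9)² = 277788889/81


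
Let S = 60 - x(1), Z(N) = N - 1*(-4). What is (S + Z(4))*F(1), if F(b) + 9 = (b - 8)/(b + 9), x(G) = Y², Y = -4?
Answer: -2522/5 ≈ -504.40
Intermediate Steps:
Z(N) = 4 + N (Z(N) = N + 4 = 4 + N)
x(G) = 16 (x(G) = (-4)² = 16)
F(b) = -9 + (-8 + b)/(9 + b) (F(b) = -9 + (b - 8)/(b + 9) = -9 + (-8 + b)/(9 + b))
S = 44 (S = 60 - 1*16 = 60 - 16 = 44)
(S + Z(4))*F(1) = (44 + (4 + 4))*((-89 - 8*1)/(9 + 1)) = (44 + 8)*((-89 - 8)/10) = 52*((⅒)*(-97)) = 52*(-97/10) = -2522/5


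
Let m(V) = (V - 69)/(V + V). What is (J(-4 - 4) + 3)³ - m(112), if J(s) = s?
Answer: -28043/224 ≈ -125.19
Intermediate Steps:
m(V) = (-69 + V)/(2*V) (m(V) = (-69 + V)/((2*V)) = (-69 + V)*(1/(2*V)) = (-69 + V)/(2*V))
(J(-4 - 4) + 3)³ - m(112) = ((-4 - 4) + 3)³ - (-69 + 112)/(2*112) = (-8 + 3)³ - 43/(2*112) = (-5)³ - 1*43/224 = -125 - 43/224 = -28043/224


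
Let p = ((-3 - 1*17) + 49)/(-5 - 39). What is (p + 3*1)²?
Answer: 10609/1936 ≈ 5.4799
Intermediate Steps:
p = -29/44 (p = ((-3 - 17) + 49)/(-44) = (-20 + 49)*(-1/44) = 29*(-1/44) = -29/44 ≈ -0.65909)
(p + 3*1)² = (-29/44 + 3*1)² = (-29/44 + 3)² = (103/44)² = 10609/1936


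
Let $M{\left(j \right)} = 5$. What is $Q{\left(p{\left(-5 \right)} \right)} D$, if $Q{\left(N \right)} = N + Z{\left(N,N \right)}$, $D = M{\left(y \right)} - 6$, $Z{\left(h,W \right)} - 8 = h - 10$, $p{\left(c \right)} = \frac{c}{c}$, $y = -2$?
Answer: $0$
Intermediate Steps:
$p{\left(c \right)} = 1$
$Z{\left(h,W \right)} = -2 + h$ ($Z{\left(h,W \right)} = 8 + \left(h - 10\right) = 8 + \left(-10 + h\right) = -2 + h$)
$D = -1$ ($D = 5 - 6 = -1$)
$Q{\left(N \right)} = -2 + 2 N$ ($Q{\left(N \right)} = N + \left(-2 + N\right) = -2 + 2 N$)
$Q{\left(p{\left(-5 \right)} \right)} D = \left(-2 + 2 \cdot 1\right) \left(-1\right) = \left(-2 + 2\right) \left(-1\right) = 0 \left(-1\right) = 0$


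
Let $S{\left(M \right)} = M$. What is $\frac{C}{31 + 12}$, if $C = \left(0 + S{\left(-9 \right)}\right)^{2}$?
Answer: $\frac{81}{43} \approx 1.8837$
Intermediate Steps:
$C = 81$ ($C = \left(0 - 9\right)^{2} = \left(-9\right)^{2} = 81$)
$\frac{C}{31 + 12} = \frac{1}{31 + 12} \cdot 81 = \frac{1}{43} \cdot 81 = \frac{81}{43}$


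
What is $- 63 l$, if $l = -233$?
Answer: $14679$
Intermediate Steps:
$- 63 l = \left(-63\right) \left(-233\right) = 14679$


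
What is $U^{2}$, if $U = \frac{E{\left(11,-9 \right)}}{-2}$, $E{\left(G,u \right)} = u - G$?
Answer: $100$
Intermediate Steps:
$U = 10$ ($U = \frac{-9 - 11}{-2} = \left(-9 - 11\right) \left(- \frac{1}{2}\right) = \left(-20\right) \left(- \frac{1}{2}\right) = 10$)
$U^{2} = 10^{2} = 100$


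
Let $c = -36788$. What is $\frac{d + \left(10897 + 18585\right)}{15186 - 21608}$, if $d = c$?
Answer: $\frac{281}{247} \approx 1.1377$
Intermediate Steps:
$d = -36788$
$\frac{d + \left(10897 + 18585\right)}{15186 - 21608} = \frac{-36788 + \left(10897 + 18585\right)}{15186 - 21608} = \frac{-36788 + 29482}{15186 - 21608} = - \frac{7306}{15186 - 21608} = - \frac{7306}{-6422} = \left(-7306\right) \left(- \frac{1}{6422}\right) = \frac{281}{247}$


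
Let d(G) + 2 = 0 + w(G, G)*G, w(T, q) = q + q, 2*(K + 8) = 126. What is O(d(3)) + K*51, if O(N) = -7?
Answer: 2798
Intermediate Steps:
K = 55 (K = -8 + (1/2)*126 = -8 + 63 = 55)
w(T, q) = 2*q
d(G) = -2 + 2*G**2 (d(G) = -2 + (0 + (2*G)*G) = -2 + (0 + 2*G**2) = -2 + 2*G**2)
O(d(3)) + K*51 = -7 + 55*51 = -7 + 2805 = 2798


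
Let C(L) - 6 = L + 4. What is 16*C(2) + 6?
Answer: 198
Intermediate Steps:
C(L) = 10 + L (C(L) = 6 + (L + 4) = 6 + (4 + L) = 10 + L)
16*C(2) + 6 = 16*(10 + 2) + 6 = 16*12 + 6 = 192 + 6 = 198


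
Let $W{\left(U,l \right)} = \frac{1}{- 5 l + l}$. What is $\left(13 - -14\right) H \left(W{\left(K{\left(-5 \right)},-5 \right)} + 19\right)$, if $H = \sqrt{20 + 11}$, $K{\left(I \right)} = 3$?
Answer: $\frac{10287 \sqrt{31}}{20} \approx 2863.8$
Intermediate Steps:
$W{\left(U,l \right)} = - \frac{1}{4 l}$ ($W{\left(U,l \right)} = \frac{1}{\left(-4\right) l} = - \frac{1}{4 l}$)
$H = \sqrt{31} \approx 5.5678$
$\left(13 - -14\right) H \left(W{\left(K{\left(-5 \right)},-5 \right)} + 19\right) = \left(13 - -14\right) \sqrt{31} \left(- \frac{1}{4 \left(-5\right)} + 19\right) = \left(13 + 14\right) \sqrt{31} \left(\left(- \frac{1}{4}\right) \left(- \frac{1}{5}\right) + 19\right) = 27 \sqrt{31} \left(\frac{1}{20} + 19\right) = 27 \sqrt{31} \cdot \frac{381}{20} = \frac{10287 \sqrt{31}}{20}$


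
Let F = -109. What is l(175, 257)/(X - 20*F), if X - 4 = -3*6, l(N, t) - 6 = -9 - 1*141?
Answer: -24/361 ≈ -0.066482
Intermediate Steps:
l(N, t) = -144 (l(N, t) = 6 + (-9 - 1*141) = 6 + (-9 - 141) = 6 - 150 = -144)
X = -14 (X = 4 - 3*6 = 4 - 18 = -14)
l(175, 257)/(X - 20*F) = -144/(-14 - 20*(-109)) = -144/(-14 + 2180) = -144/2166 = -144*1/2166 = -24/361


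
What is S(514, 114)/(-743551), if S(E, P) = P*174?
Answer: -19836/743551 ≈ -0.026677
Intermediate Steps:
S(E, P) = 174*P
S(514, 114)/(-743551) = (174*114)/(-743551) = 19836*(-1/743551) = -19836/743551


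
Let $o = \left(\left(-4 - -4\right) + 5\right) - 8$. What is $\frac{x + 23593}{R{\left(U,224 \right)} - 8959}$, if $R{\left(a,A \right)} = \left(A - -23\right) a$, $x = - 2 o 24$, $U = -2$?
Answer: $- \frac{23737}{9453} \approx -2.5111$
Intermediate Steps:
$o = -3$ ($o = \left(\left(-4 + 4\right) + 5\right) - 8 = \left(0 + 5\right) - 8 = 5 - 8 = -3$)
$x = 144$ ($x = \left(-2\right) \left(-3\right) 24 = 6 \cdot 24 = 144$)
$R{\left(a,A \right)} = a \left(23 + A\right)$ ($R{\left(a,A \right)} = \left(A + 23\right) a = \left(23 + A\right) a = a \left(23 + A\right)$)
$\frac{x + 23593}{R{\left(U,224 \right)} - 8959} = \frac{144 + 23593}{- 2 \left(23 + 224\right) - 8959} = \frac{23737}{\left(-2\right) 247 - 8959} = \frac{23737}{-494 - 8959} = \frac{23737}{-9453} = 23737 \left(- \frac{1}{9453}\right) = - \frac{23737}{9453}$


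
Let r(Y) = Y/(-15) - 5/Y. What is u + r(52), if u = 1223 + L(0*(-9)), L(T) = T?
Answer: 951161/780 ≈ 1219.4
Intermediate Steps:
r(Y) = -5/Y - Y/15 (r(Y) = Y*(-1/15) - 5/Y = -Y/15 - 5/Y = -5/Y - Y/15)
u = 1223 (u = 1223 + 0*(-9) = 1223 + 0 = 1223)
u + r(52) = 1223 + (-5/52 - 1/15*52) = 1223 + (-5*1/52 - 52/15) = 1223 + (-5/52 - 52/15) = 1223 - 2779/780 = 951161/780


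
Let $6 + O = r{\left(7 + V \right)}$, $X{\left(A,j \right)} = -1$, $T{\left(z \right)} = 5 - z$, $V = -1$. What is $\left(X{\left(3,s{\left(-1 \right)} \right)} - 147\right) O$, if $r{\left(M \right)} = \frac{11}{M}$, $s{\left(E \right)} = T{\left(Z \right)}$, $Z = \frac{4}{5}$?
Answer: $\frac{1850}{3} \approx 616.67$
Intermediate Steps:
$Z = \frac{4}{5}$ ($Z = 4 \cdot \frac{1}{5} = \frac{4}{5} \approx 0.8$)
$s{\left(E \right)} = \frac{21}{5}$ ($s{\left(E \right)} = 5 - \frac{4}{5} = \frac{21}{5}$)
$O = - \frac{25}{6}$ ($O = -6 + \frac{11}{7 - 1} = -6 + \frac{11}{6} = - \frac{25}{6} \approx -4.1667$)
$\left(X{\left(3,s{\left(-1 \right)} \right)} - 147\right) O = \left(-1 - 147\right) \left(- \frac{25}{6}\right) = \left(-148\right) \left(- \frac{25}{6}\right) = \frac{1850}{3}$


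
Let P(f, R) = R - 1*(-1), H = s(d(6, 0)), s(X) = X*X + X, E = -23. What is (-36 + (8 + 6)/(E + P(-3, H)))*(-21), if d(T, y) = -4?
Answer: 3927/5 ≈ 785.40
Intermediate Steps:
s(X) = X + X² (s(X) = X² + X = X + X²)
H = 12 (H = -4*(1 - 4) = -4*(-3) = 12)
P(f, R) = 1 + R (P(f, R) = R + 1 = 1 + R)
(-36 + (8 + 6)/(E + P(-3, H)))*(-21) = (-36 + (8 + 6)/(-23 + (1 + 12)))*(-21) = (-36 + 14/(-23 + 13))*(-21) = (-36 + 14/(-10))*(-21) = (-36 + 14*(-⅒))*(-21) = (-36 - 7/5)*(-21) = -187/5*(-21) = 3927/5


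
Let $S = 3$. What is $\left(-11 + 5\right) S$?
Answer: $-18$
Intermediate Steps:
$\left(-11 + 5\right) S = \left(-11 + 5\right) 3 = \left(-6\right) 3 = -18$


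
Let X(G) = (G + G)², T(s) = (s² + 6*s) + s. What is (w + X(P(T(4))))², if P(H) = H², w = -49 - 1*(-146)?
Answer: 224774486535361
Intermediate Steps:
T(s) = s² + 7*s
w = 97 (w = -49 + 146 = 97)
X(G) = 4*G² (X(G) = (2*G)² = 4*G²)
(w + X(P(T(4))))² = (97 + 4*((4*(7 + 4))²)²)² = (97 + 4*((4*11)²)²)² = (97 + 4*(44²)²)² = (97 + 4*1936²)² = (97 + 4*3748096)² = (97 + 14992384)² = 14992481² = 224774486535361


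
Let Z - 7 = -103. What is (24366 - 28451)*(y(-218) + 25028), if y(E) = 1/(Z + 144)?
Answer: -4907494325/48 ≈ -1.0224e+8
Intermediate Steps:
Z = -96 (Z = 7 - 103 = -96)
y(E) = 1/48 (y(E) = 1/(-96 + 144) = 1/48)
(24366 - 28451)*(y(-218) + 25028) = (24366 - 28451)*(1/48 + 25028) = -4085*1201345/48 = -4907494325/48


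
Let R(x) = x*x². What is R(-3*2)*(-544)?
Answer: 117504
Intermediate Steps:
R(x) = x³
R(-3*2)*(-544) = (-3*2)³*(-544) = (-6)³*(-544) = -216*(-544) = 117504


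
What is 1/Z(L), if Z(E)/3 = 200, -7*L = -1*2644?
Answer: 1/600 ≈ 0.0016667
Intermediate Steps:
L = 2644/7 (L = -(-1)*2644/7 = -⅐*(-2644) = 2644/7 ≈ 377.71)
Z(E) = 600 (Z(E) = 3*200 = 600)
1/Z(L) = 1/600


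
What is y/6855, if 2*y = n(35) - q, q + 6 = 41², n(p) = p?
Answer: -164/1371 ≈ -0.11962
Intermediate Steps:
q = 1675 (q = -6 + 41² = -6 + 1681 = 1675)
y = -820 (y = (35 - 1*1675)/2 = (35 - 1675)/2 = (½)*(-1640) = -820)
y/6855 = -820/6855 = -820*1/6855 = -164/1371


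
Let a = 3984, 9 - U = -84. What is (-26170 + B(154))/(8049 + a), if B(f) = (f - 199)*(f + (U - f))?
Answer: -30355/12033 ≈ -2.5226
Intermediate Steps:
U = 93 (U = 9 - 1*(-84) = 9 + 84 = 93)
B(f) = -18507 + 93*f (B(f) = (f - 199)*(f + (93 - f)) = (-199 + f)*93 = -18507 + 93*f)
(-26170 + B(154))/(8049 + a) = (-26170 + (-18507 + 93*154))/(8049 + 3984) = (-26170 + (-18507 + 14322))/12033 = (-26170 - 4185)*(1/12033) = -30355*1/12033 = -30355/12033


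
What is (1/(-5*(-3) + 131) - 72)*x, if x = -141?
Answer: 1482051/146 ≈ 10151.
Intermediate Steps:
(1/(-5*(-3) + 131) - 72)*x = (1/(-5*(-3) + 131) - 72)*(-141) = (1/(15 + 131) - 72)*(-141) = (1/146 - 72)*(-141) = -10511/146*(-141) = 1482051/146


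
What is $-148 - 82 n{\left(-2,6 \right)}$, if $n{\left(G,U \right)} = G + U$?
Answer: $-476$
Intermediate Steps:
$-148 - 82 n{\left(-2,6 \right)} = -148 - 82 \left(-2 + 6\right) = -148 - 328 = -476$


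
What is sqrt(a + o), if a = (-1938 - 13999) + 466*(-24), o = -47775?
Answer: 4*I*sqrt(4681) ≈ 273.67*I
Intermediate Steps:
a = -27121 (a = -15937 - 11184 = -27121)
sqrt(a + o) = sqrt(-27121 - 47775) = sqrt(-74896) = 4*I*sqrt(4681)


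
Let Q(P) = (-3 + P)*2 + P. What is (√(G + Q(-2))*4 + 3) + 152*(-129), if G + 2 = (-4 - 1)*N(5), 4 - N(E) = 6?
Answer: -19605 + 8*I ≈ -19605.0 + 8.0*I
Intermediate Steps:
N(E) = -2 (N(E) = 4 - 1*6 = 4 - 6 = -2)
G = 8 (G = -2 + (-4 - 1)*(-2) = -2 - 5*(-2) = -2 + 10 = 8)
Q(P) = -6 + 3*P (Q(P) = (-6 + 2*P) + P = -6 + 3*P)
(√(G + Q(-2))*4 + 3) + 152*(-129) = (√(8 + (-6 + 3*(-2)))*4 + 3) + 152*(-129) = (√(8 + (-6 - 6))*4 + 3) - 19608 = (√(8 - 12)*4 + 3) - 19608 = (√(-4)*4 + 3) - 19608 = ((2*I)*4 + 3) - 19608 = (8*I + 3) - 19608 = (3 + 8*I) - 19608 = -19605 + 8*I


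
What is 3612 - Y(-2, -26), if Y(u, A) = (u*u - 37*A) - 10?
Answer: 2656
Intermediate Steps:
Y(u, A) = -10 + u² - 37*A (Y(u, A) = (u² - 37*A) - 10 = -10 + u² - 37*A)
3612 - Y(-2, -26) = 3612 - (-10 + (-2)² - 37*(-26)) = 3612 - (-10 + 4 + 962) = 3612 - 1*956 = 3612 - 956 = 2656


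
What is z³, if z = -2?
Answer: -8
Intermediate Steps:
z³ = (-2)³ = -8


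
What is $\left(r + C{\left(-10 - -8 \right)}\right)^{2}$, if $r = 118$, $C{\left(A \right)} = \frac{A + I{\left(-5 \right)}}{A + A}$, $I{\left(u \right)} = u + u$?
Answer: $14641$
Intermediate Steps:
$I{\left(u \right)} = 2 u$
$C{\left(A \right)} = \frac{-10 + A}{2 A}$ ($C{\left(A \right)} = \frac{A + 2 \left(-5\right)}{A + A} = \frac{A - 10}{2 A} = \left(-10 + A\right) \frac{1}{2 A} = \frac{-10 + A}{2 A}$)
$\left(r + C{\left(-10 - -8 \right)}\right)^{2} = \left(118 + \frac{-10 - 2}{2 \left(-10 - -8\right)}\right)^{2} = \left(118 + \frac{-10 + \left(-10 + 8\right)}{2 \left(-10 + 8\right)}\right)^{2} = \left(118 + \frac{-10 - 2}{2 \left(-2\right)}\right)^{2} = \left(118 + \frac{1}{2} \left(- \frac{1}{2}\right) \left(-12\right)\right)^{2} = \left(118 + 3\right)^{2} = 121^{2} = 14641$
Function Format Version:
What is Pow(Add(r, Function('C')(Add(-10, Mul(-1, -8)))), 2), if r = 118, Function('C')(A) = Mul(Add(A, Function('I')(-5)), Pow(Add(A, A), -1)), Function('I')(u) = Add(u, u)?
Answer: 14641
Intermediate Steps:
Function('I')(u) = Mul(2, u)
Function('C')(A) = Mul(Rational(1, 2), Pow(A, -1), Add(-10, A)) (Function('C')(A) = Mul(Add(A, Mul(2, -5)), Pow(Add(A, A), -1)) = Mul(Add(A, -10), Pow(Mul(2, A), -1)) = Mul(Add(-10, A), Mul(Rational(1, 2), Pow(A, -1))) = Mul(Rational(1, 2), Pow(A, -1), Add(-10, A)))
Pow(Add(r, Function('C')(Add(-10, Mul(-1, -8)))), 2) = Pow(Add(118, Mul(Rational(1, 2), Pow(Add(-10, Mul(-1, -8)), -1), Add(-10, Add(-10, Mul(-1, -8))))), 2) = Pow(Add(118, Mul(Rational(1, 2), Pow(Add(-10, 8), -1), Add(-10, Add(-10, 8)))), 2) = Pow(Add(118, Mul(Rational(1, 2), Pow(-2, -1), Add(-10, -2))), 2) = Pow(Add(118, Mul(Rational(1, 2), Rational(-1, 2), -12)), 2) = Pow(Add(118, 3), 2) = Pow(121, 2) = 14641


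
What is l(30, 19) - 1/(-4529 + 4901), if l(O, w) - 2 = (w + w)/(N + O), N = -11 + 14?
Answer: 4295/1364 ≈ 3.1488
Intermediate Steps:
N = 3
l(O, w) = 2 + 2*w/(3 + O) (l(O, w) = 2 + (w + w)/(3 + O) = 2 + (2*w)/(3 + O) = 2 + 2*w/(3 + O))
l(30, 19) - 1/(-4529 + 4901) = 2*(3 + 30 + 19)/(3 + 30) - 1/(-4529 + 4901) = 2*52/33 - 1/372 = 2*(1/33)*52 - 1*1/372 = 104/33 - 1/372 = 4295/1364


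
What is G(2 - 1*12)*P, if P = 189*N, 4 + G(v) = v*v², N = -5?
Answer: 948780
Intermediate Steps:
G(v) = -4 + v³ (G(v) = -4 + v*v² = -4 + v³)
P = -945 (P = 189*(-5) = -945)
G(2 - 1*12)*P = (-4 + (2 - 1*12)³)*(-945) = (-4 + (2 - 12)³)*(-945) = (-4 + (-10)³)*(-945) = (-4 - 1000)*(-945) = -1004*(-945) = 948780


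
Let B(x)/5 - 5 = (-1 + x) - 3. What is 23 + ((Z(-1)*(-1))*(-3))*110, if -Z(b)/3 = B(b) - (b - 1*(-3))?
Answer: 2003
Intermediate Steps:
B(x) = 5 + 5*x (B(x) = 25 + 5*((-1 + x) - 3) = 25 + 5*(-4 + x) = 25 + (-20 + 5*x) = 5 + 5*x)
Z(b) = -6 - 12*b (Z(b) = -3*((5 + 5*b) - (b - 1*(-3))) = -3*((5 + 5*b) - (b + 3)) = -3*((5 + 5*b) - (3 + b)) = -3*((5 + 5*b) + (-3 - b)) = -3*(2 + 4*b) = -6 - 12*b)
23 + ((Z(-1)*(-1))*(-3))*110 = 23 + (((-6 - 12*(-1))*(-1))*(-3))*110 = 23 + (((-6 + 12)*(-1))*(-3))*110 = 23 + ((6*(-1))*(-3))*110 = 23 - 6*(-3)*110 = 23 + 18*110 = 23 + 1980 = 2003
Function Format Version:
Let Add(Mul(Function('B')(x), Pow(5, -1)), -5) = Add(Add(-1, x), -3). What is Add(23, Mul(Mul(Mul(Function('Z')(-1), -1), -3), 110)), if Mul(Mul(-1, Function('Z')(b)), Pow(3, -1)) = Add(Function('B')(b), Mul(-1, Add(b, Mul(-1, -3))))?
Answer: 2003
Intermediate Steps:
Function('B')(x) = Add(5, Mul(5, x)) (Function('B')(x) = Add(25, Mul(5, Add(Add(-1, x), -3))) = Add(25, Mul(5, Add(-4, x))) = Add(25, Add(-20, Mul(5, x))) = Add(5, Mul(5, x)))
Function('Z')(b) = Add(-6, Mul(-12, b)) (Function('Z')(b) = Mul(-3, Add(Add(5, Mul(5, b)), Mul(-1, Add(b, Mul(-1, -3))))) = Mul(-3, Add(Add(5, Mul(5, b)), Mul(-1, Add(b, 3)))) = Mul(-3, Add(Add(5, Mul(5, b)), Mul(-1, Add(3, b)))) = Mul(-3, Add(Add(5, Mul(5, b)), Add(-3, Mul(-1, b)))) = Mul(-3, Add(2, Mul(4, b))) = Add(-6, Mul(-12, b)))
Add(23, Mul(Mul(Mul(Function('Z')(-1), -1), -3), 110)) = Add(23, Mul(Mul(Mul(Add(-6, Mul(-12, -1)), -1), -3), 110)) = Add(23, Mul(Mul(Mul(Add(-6, 12), -1), -3), 110)) = Add(23, Mul(Mul(Mul(6, -1), -3), 110)) = Add(23, Mul(Mul(-6, -3), 110)) = Add(23, Mul(18, 110)) = Add(23, 1980) = 2003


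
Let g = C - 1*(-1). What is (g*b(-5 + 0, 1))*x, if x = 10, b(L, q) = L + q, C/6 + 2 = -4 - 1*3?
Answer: 2120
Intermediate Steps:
C = -54 (C = -12 + 6*(-4 - 1*3) = -12 + 6*(-4 - 3) = -12 + 6*(-7) = -12 - 42 = -54)
g = -53 (g = -54 - 1*(-1) = -54 + 1 = -53)
(g*b(-5 + 0, 1))*x = -53*((-5 + 0) + 1)*10 = -53*(-5 + 1)*10 = -53*(-4)*10 = 212*10 = 2120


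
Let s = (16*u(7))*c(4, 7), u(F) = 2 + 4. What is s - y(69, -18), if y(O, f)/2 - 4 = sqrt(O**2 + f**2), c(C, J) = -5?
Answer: -488 - 6*sqrt(565) ≈ -630.62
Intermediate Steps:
u(F) = 6
y(O, f) = 8 + 2*sqrt(O**2 + f**2)
s = -480 (s = (16*6)*(-5) = 96*(-5) = -480)
s - y(69, -18) = -480 - (8 + 2*sqrt(69**2 + (-18)**2)) = -480 - (8 + 2*sqrt(4761 + 324)) = -480 - (8 + 2*sqrt(5085)) = -480 - (8 + 2*(3*sqrt(565))) = -480 - (8 + 6*sqrt(565)) = -480 + (-8 - 6*sqrt(565)) = -488 - 6*sqrt(565)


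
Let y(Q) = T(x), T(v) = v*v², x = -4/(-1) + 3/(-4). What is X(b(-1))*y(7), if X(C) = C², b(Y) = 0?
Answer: 0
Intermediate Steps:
x = 13/4 (x = -4*(-1) + 3*(-¼) = 4 - ¾ = 13/4 ≈ 3.2500)
T(v) = v³
y(Q) = 2197/64 (y(Q) = (13/4)³ = 2197/64)
X(b(-1))*y(7) = 0²*(2197/64) = 0*(2197/64) = 0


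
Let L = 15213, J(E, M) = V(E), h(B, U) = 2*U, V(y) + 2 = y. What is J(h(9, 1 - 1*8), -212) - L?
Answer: -15229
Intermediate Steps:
V(y) = -2 + y
J(E, M) = -2 + E
J(h(9, 1 - 1*8), -212) - L = (-2 + 2*(1 - 1*8)) - 1*15213 = (-2 + 2*(1 - 8)) - 15213 = (-2 + 2*(-7)) - 15213 = (-2 - 14) - 15213 = -16 - 15213 = -15229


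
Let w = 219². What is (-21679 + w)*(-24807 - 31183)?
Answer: -1471529180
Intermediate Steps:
w = 47961
(-21679 + w)*(-24807 - 31183) = (-21679 + 47961)*(-24807 - 31183) = 26282*(-55990) = -1471529180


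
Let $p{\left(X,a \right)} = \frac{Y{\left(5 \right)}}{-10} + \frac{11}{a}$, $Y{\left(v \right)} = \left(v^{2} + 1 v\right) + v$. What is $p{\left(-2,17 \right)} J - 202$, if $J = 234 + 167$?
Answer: $- \frac{45765}{34} \approx -1346.0$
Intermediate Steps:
$Y{\left(v \right)} = v^{2} + 2 v$ ($Y{\left(v \right)} = \left(v^{2} + v\right) + v = \left(v + v^{2}\right) + v = v^{2} + 2 v$)
$J = 401$
$p{\left(X,a \right)} = - \frac{7}{2} + \frac{11}{a}$ ($p{\left(X,a \right)} = \frac{5 \left(2 + 5\right)}{-10} + \frac{11}{a} = 5 \cdot 7 \left(- \frac{1}{10}\right) + \frac{11}{a} = 35 \left(- \frac{1}{10}\right) + \frac{11}{a} = - \frac{7}{2} + \frac{11}{a}$)
$p{\left(-2,17 \right)} J - 202 = \left(- \frac{7}{2} + \frac{11}{17}\right) 401 - 202 = \left(- \frac{97}{34}\right) 401 - 202 = - \frac{38897}{34} - 202 = - \frac{45765}{34}$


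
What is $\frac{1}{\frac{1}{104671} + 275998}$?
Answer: $\frac{104671}{28888986659} \approx 3.6232 \cdot 10^{-6}$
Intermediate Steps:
$\frac{1}{\frac{1}{104671} + 275998} = \frac{1}{\frac{28888986659}{104671}} = \frac{104671}{28888986659}$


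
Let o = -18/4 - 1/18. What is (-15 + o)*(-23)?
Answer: 4048/9 ≈ 449.78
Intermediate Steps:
o = -41/9 (o = -18*¼ - 1*1/18 = -9/2 - 1/18 = -41/9 ≈ -4.5556)
(-15 + o)*(-23) = (-15 - 41/9)*(-23) = -176/9*(-23) = 4048/9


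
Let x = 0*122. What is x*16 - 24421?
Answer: -24421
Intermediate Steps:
x = 0
x*16 - 24421 = 0*16 - 24421 = 0 - 24421 = -24421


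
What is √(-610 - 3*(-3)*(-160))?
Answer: 5*I*√82 ≈ 45.277*I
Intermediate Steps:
√(-610 - 3*(-3)*(-160)) = √(-610 + 9*(-160)) = √(-610 - 1440) = √(-2050) = 5*I*√82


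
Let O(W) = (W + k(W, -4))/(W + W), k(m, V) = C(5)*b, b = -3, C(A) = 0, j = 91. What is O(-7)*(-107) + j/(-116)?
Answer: -6297/116 ≈ -54.284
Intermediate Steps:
k(m, V) = 0 (k(m, V) = 0*(-3) = 0)
O(W) = 1/2 (O(W) = (W + 0)/(W + W) = W/((2*W)) = W*(1/(2*W)) = 1/2)
O(-7)*(-107) + j/(-116) = (1/2)*(-107) + 91/(-116) = -107/2 + 91*(-1/116) = -107/2 - 91/116 = -6297/116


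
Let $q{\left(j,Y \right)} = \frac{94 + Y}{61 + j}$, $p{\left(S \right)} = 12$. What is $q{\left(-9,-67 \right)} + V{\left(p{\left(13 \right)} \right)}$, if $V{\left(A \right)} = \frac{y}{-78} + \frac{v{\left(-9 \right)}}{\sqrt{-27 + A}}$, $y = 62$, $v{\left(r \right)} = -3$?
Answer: $- \frac{43}{156} + \frac{i \sqrt{15}}{5} \approx -0.27564 + 0.7746 i$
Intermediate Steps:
$q{\left(j,Y \right)} = \frac{94 + Y}{61 + j}$
$V{\left(A \right)} = - \frac{31}{39} - \frac{3}{\sqrt{-27 + A}}$ ($V{\left(A \right)} = \frac{62}{-78} - \frac{3}{\sqrt{-27 + A}} = 62 \left(- \frac{1}{78}\right) - \frac{3}{\sqrt{-27 + A}} = - \frac{31}{39} - \frac{3}{\sqrt{-27 + A}}$)
$q{\left(-9,-67 \right)} + V{\left(p{\left(13 \right)} \right)} = \frac{94 - 67}{61 - 9} - \left(\frac{31}{39} + \frac{3}{\sqrt{-27 + 12}}\right) = \frac{1}{52} \cdot 27 - \left(\frac{31}{39} + \frac{3}{i \sqrt{15}}\right) = \frac{1}{52} \cdot 27 - \left(\frac{31}{39} + 3 \left(- \frac{i \sqrt{15}}{15}\right)\right) = \frac{27}{52} - \left(\frac{31}{39} - \frac{i \sqrt{15}}{5}\right) = - \frac{43}{156} + \frac{i \sqrt{15}}{5}$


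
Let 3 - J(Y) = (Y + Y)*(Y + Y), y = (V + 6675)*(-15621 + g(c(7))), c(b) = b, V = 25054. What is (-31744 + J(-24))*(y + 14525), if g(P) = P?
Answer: 16865963847645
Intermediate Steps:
y = -495416606 (y = (25054 + 6675)*(-15621 + 7) = 31729*(-15614) = -495416606)
J(Y) = 3 - 4*Y² (J(Y) = 3 - (Y + Y)*(Y + Y) = 3 - 2*Y*2*Y = 3 - 4*Y²)
(-31744 + J(-24))*(y + 14525) = (-31744 + (3 - 4*(-24)²))*(-495416606 + 14525) = (-31744 + (3 - 4*576))*(-495402081) = (-31744 + (3 - 2304))*(-495402081) = (-31744 - 2301)*(-495402081) = -34045*(-495402081) = 16865963847645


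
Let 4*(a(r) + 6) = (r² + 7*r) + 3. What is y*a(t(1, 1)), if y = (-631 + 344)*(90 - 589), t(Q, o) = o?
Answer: -1861769/4 ≈ -4.6544e+5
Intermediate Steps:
y = 143213 (y = -287*(-499) = 143213)
a(r) = -21/4 + r²/4 + 7*r/4 (a(r) = -6 + ((r² + 7*r) + 3)/4 = -6 + (3 + r² + 7*r)/4 = -6 + (¾ + r²/4 + 7*r/4) = -21/4 + r²/4 + 7*r/4)
y*a(t(1, 1)) = 143213*(-21/4 + (¼)*1² + (7/4)*1) = 143213*(-21/4 + (¼)*1 + 7/4) = 143213*(-21/4 + ¼ + 7/4) = 143213*(-13/4) = -1861769/4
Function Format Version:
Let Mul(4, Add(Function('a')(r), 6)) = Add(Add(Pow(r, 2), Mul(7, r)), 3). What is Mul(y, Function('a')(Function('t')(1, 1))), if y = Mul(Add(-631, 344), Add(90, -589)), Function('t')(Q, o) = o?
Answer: Rational(-1861769, 4) ≈ -4.6544e+5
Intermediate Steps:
y = 143213 (y = Mul(-287, -499) = 143213)
Function('a')(r) = Add(Rational(-21, 4), Mul(Rational(1, 4), Pow(r, 2)), Mul(Rational(7, 4), r)) (Function('a')(r) = Add(-6, Mul(Rational(1, 4), Add(Add(Pow(r, 2), Mul(7, r)), 3))) = Add(-6, Mul(Rational(1, 4), Add(3, Pow(r, 2), Mul(7, r)))) = Add(-6, Add(Rational(3, 4), Mul(Rational(1, 4), Pow(r, 2)), Mul(Rational(7, 4), r))) = Add(Rational(-21, 4), Mul(Rational(1, 4), Pow(r, 2)), Mul(Rational(7, 4), r)))
Mul(y, Function('a')(Function('t')(1, 1))) = Mul(143213, Add(Rational(-21, 4), Mul(Rational(1, 4), Pow(1, 2)), Mul(Rational(7, 4), 1))) = Mul(143213, Add(Rational(-21, 4), Mul(Rational(1, 4), 1), Rational(7, 4))) = Mul(143213, Add(Rational(-21, 4), Rational(1, 4), Rational(7, 4))) = Mul(143213, Rational(-13, 4)) = Rational(-1861769, 4)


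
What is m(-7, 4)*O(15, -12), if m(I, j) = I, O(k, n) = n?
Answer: 84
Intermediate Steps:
m(-7, 4)*O(15, -12) = -7*(-12) = 84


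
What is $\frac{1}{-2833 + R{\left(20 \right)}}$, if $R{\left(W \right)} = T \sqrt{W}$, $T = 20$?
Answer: $- \frac{2833}{8017889} - \frac{40 \sqrt{5}}{8017889} \approx -0.00036449$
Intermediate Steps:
$R{\left(W \right)} = 20 \sqrt{W}$
$\frac{1}{-2833 + R{\left(20 \right)}} = \frac{1}{-2833 + 20 \sqrt{20}} = \frac{1}{-2833 + 20 \cdot 2 \sqrt{5}} = \frac{1}{-2833 + 40 \sqrt{5}}$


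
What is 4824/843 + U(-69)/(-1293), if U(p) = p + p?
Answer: 705974/121111 ≈ 5.8291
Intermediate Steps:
U(p) = 2*p
4824/843 + U(-69)/(-1293) = 4824/843 + (2*(-69))/(-1293) = 4824*(1/843) - 138*(-1/1293) = 1608/281 + 46/431 = 705974/121111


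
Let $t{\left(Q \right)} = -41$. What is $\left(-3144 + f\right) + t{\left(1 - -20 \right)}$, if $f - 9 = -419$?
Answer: $-3595$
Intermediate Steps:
$f = -410$ ($f = 9 - 419 = -410$)
$\left(-3144 + f\right) + t{\left(1 - -20 \right)} = \left(-3144 - 410\right) - 41 = -3554 - 41 = -3595$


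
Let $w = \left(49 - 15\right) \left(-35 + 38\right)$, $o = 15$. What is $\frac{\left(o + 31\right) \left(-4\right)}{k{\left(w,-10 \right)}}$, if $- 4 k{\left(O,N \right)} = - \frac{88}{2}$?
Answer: $- \frac{184}{11} \approx -16.727$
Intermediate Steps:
$w = 102$ ($w = 34 \cdot 3 = 102$)
$k{\left(O,N \right)} = 11$ ($k{\left(O,N \right)} = - \frac{\left(-88\right) \frac{1}{2}}{4} = \left(- \frac{1}{4}\right) \left(-44\right) = 11$)
$\frac{\left(o + 31\right) \left(-4\right)}{k{\left(w,-10 \right)}} = \frac{\left(15 + 31\right) \left(-4\right)}{11} = 46 \left(-4\right) \frac{1}{11} = \left(-184\right) \frac{1}{11} = - \frac{184}{11}$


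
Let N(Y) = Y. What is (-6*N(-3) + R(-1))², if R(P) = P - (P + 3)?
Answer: 225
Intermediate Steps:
R(P) = -3 (R(P) = P - (3 + P) = P + (-3 - P) = -3)
(-6*N(-3) + R(-1))² = (-6*(-3) - 3)² = (18 - 3)² = 15² = 225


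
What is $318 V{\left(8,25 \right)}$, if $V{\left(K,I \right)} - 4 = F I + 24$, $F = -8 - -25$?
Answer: $144054$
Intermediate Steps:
$F = 17$ ($F = -8 + 25 = 17$)
$V{\left(K,I \right)} = 28 + 17 I$ ($V{\left(K,I \right)} = 4 + \left(17 I + 24\right) = 4 + \left(24 + 17 I\right) = 28 + 17 I$)
$318 V{\left(8,25 \right)} = 318 \left(28 + 17 \cdot 25\right) = 318 \left(28 + 425\right) = 318 \cdot 453 = 144054$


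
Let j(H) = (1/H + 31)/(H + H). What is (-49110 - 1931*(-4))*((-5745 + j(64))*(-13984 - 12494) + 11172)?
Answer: -12893540691026301/2048 ≈ -6.2957e+12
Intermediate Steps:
j(H) = (31 + 1/H)/(2*H) (j(H) = (31 + 1/H)/((2*H)) = (31 + 1/H)*(1/(2*H)) = (31 + 1/H)/(2*H))
(-49110 - 1931*(-4))*((-5745 + j(64))*(-13984 - 12494) + 11172) = (-49110 - 1931*(-4))*((-5745 + (½)*(1 + 31*64)/64²)*(-13984 - 12494) + 11172) = (-49110 + 7724)*((-5745 + (½)*(1/4096)*(1 + 1984))*(-26478) + 11172) = -41386*((-5745 + (½)*(1/4096)*1985)*(-26478) + 11172) = -41386*((-5745 + 1985/8192)*(-26478) + 11172) = -41386*(-47061055/8192*(-26478) + 11172) = -41386*(623041307145/4096 + 11172) = -41386*623087067657/4096 = -12893540691026301/2048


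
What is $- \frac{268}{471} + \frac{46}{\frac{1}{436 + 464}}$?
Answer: $\frac{19499132}{471} \approx 41399.0$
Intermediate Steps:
$- \frac{268}{471} + \frac{46}{\frac{1}{436 + 464}} = \left(-268\right) \frac{1}{471} + \frac{46}{\frac{1}{900}} = - \frac{268}{471} + 46 \frac{1}{\frac{1}{900}} = - \frac{268}{471} + 46 \cdot 900 = - \frac{268}{471} + 41400 = \frac{19499132}{471}$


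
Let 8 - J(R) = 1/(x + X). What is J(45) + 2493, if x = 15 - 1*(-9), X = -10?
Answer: 35013/14 ≈ 2500.9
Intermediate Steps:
x = 24 (x = 15 + 9 = 24)
J(R) = 111/14 (J(R) = 8 - 1/(24 - 10) = 8 - 1/14 = 111/14)
J(45) + 2493 = 111/14 + 2493 = 35013/14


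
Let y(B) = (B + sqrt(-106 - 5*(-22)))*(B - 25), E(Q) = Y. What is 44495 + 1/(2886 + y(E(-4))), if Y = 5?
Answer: 122183271/2746 ≈ 44495.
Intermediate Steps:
E(Q) = 5
y(B) = (-25 + B)*(2 + B) (y(B) = (B + sqrt(-106 + 110))*(-25 + B) = (B + sqrt(4))*(-25 + B) = (B + 2)*(-25 + B) = (2 + B)*(-25 + B) = (-25 + B)*(2 + B))
44495 + 1/(2886 + y(E(-4))) = 44495 + 1/(2886 + (-50 + 5**2 - 23*5)) = 44495 + 1/(2886 + (-50 + 25 - 115)) = 44495 + 1/(2886 - 140) = 44495 + 1/2746 = 122183271/2746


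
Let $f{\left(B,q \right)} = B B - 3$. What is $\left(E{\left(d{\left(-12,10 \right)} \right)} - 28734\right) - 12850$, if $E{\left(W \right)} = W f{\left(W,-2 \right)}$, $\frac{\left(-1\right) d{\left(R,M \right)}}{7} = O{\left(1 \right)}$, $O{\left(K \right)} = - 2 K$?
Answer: $-38882$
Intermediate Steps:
$d{\left(R,M \right)} = 14$ ($d{\left(R,M \right)} = - 7 \left(\left(-2\right) 1\right) = \left(-7\right) \left(-2\right) = 14$)
$f{\left(B,q \right)} = -3 + B^{2}$ ($f{\left(B,q \right)} = B^{2} - 3 = -3 + B^{2}$)
$E{\left(W \right)} = W \left(-3 + W^{2}\right)$
$\left(E{\left(d{\left(-12,10 \right)} \right)} - 28734\right) - 12850 = \left(14 \left(-3 + 14^{2}\right) - 28734\right) - 12850 = \left(14 \left(-3 + 196\right) - 28734\right) - 12850 = \left(14 \cdot 193 - 28734\right) - 12850 = \left(2702 - 28734\right) - 12850 = -26032 - 12850 = -38882$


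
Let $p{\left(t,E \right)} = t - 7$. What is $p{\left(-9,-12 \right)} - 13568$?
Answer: $-13584$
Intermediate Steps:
$p{\left(t,E \right)} = -7 + t$
$p{\left(-9,-12 \right)} - 13568 = \left(-7 - 9\right) - 13568 = -16 - 13568 = -13584$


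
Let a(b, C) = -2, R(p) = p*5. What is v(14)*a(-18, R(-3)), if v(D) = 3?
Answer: -6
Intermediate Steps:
R(p) = 5*p
v(14)*a(-18, R(-3)) = 3*(-2) = -6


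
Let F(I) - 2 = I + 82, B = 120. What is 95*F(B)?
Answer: 19380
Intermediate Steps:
F(I) = 84 + I (F(I) = 2 + (I + 82) = 2 + (82 + I) = 84 + I)
95*F(B) = 95*(84 + 120) = 95*204 = 19380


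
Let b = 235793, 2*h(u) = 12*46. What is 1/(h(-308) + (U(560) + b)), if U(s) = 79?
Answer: 1/236148 ≈ 4.2346e-6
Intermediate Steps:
h(u) = 276 (h(u) = (12*46)/2 = (½)*552 = 276)
1/(h(-308) + (U(560) + b)) = 1/(276 + (79 + 235793)) = 1/(276 + 235872) = 1/236148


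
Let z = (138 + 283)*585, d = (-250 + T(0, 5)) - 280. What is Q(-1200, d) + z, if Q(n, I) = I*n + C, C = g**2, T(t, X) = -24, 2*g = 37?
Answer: 3645709/4 ≈ 9.1143e+5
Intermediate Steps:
g = 37/2 (g = (1/2)*37 = 37/2 ≈ 18.500)
C = 1369/4 (C = (37/2)**2 = 1369/4 ≈ 342.25)
d = -554 (d = (-250 - 24) - 280 = -274 - 280 = -554)
Q(n, I) = 1369/4 + I*n (Q(n, I) = I*n + 1369/4 = 1369/4 + I*n)
z = 246285 (z = 421*585 = 246285)
Q(-1200, d) + z = (1369/4 - 554*(-1200)) + 246285 = (1369/4 + 664800) + 246285 = 2660569/4 + 246285 = 3645709/4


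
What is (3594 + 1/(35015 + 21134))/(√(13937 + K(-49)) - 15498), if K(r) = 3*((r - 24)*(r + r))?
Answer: -446784108498/1926332659735 - 28828501*√35399/1926332659735 ≈ -0.23475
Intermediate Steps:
K(r) = 6*r*(-24 + r) (K(r) = 3*((-24 + r)*(2*r)) = 3*(2*r*(-24 + r)) = 6*r*(-24 + r))
(3594 + 1/(35015 + 21134))/(√(13937 + K(-49)) - 15498) = (3594 + 1/(35015 + 21134))/(√(13937 + 6*(-49)*(-24 - 49)) - 15498) = (3594 + 1/56149)/(√(13937 + 6*(-49)*(-73)) - 15498) = (3594 + 1/56149)/(√(13937 + 21462) - 15498) = 201799507/(56149*(√35399 - 15498)) = 201799507/(56149*(-15498 + √35399))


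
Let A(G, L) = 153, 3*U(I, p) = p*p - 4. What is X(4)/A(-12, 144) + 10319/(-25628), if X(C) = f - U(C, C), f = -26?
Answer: -782549/1307028 ≈ -0.59872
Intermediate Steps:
U(I, p) = -4/3 + p²/3 (U(I, p) = (p*p - 4)/3 = (p² - 4)/3 = (-4 + p²)/3 = -4/3 + p²/3)
X(C) = -74/3 - C²/3 (X(C) = -26 - (-4/3 + C²/3) = -26 + (4/3 - C²/3) = -74/3 - C²/3)
X(4)/A(-12, 144) + 10319/(-25628) = (-74/3 - ⅓*4²)/153 + 10319/(-25628) = (-74/3 - ⅓*16)*(1/153) + 10319*(-1/25628) = (-74/3 - 16/3)*(1/153) - 10319/25628 = -30*1/153 - 10319/25628 = -10/51 - 10319/25628 = -782549/1307028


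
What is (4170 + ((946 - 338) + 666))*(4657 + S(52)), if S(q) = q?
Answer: 25635796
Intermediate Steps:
(4170 + ((946 - 338) + 666))*(4657 + S(52)) = (4170 + ((946 - 338) + 666))*(4657 + 52) = (4170 + (608 + 666))*4709 = (4170 + 1274)*4709 = 5444*4709 = 25635796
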